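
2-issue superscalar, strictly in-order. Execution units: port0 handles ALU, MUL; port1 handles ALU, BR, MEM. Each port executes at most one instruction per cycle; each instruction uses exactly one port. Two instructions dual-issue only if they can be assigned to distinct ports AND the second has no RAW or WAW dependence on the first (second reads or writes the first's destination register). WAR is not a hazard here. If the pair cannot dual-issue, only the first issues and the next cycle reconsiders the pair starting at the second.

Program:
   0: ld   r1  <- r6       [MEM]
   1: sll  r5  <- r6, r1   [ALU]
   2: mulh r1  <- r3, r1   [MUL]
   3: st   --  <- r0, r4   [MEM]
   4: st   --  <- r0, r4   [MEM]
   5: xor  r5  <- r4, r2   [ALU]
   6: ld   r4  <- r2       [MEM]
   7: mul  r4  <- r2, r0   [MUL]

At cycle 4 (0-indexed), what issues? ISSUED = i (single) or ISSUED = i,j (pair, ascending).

ISSUED = 6

t=0 i0:ld.MEM ; RAW r1
t=1 i1&i2:sll.ALU+mulh.MUL ; dual
t=2 i3:st.MEM ; no-port MEM/MEM
t=3 i4&i5:st.MEM+xor.ALU ; dual
t=4 i6:ld.MEM ; WAW r4
t=5 i7:mul.MUL ; tail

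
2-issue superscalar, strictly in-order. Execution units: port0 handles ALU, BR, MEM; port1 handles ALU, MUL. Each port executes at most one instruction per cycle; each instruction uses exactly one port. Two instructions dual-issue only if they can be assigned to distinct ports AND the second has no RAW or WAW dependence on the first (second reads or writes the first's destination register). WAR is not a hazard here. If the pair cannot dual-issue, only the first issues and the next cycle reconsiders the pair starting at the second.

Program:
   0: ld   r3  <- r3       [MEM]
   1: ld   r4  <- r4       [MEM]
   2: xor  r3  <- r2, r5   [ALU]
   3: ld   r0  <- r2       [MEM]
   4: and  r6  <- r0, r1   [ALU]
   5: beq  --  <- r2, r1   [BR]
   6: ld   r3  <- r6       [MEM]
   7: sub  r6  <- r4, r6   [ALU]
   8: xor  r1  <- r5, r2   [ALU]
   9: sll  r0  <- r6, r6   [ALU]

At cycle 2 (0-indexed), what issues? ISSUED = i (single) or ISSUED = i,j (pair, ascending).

#0 head=0: ld.MEM i0 no-port MEM/MEM
#1 head=1: ld.MEM;xor.ALU i1&i2 2-wide
#2 head=3: ld.MEM i3 RAW r0
#3 head=4: and.ALU;beq.BR i4&i5 2-wide
#4 head=6: ld.MEM;sub.ALU i6&i7 2-wide
#5 head=8: xor.ALU;sll.ALU i8&i9 2-wide

ISSUED = 3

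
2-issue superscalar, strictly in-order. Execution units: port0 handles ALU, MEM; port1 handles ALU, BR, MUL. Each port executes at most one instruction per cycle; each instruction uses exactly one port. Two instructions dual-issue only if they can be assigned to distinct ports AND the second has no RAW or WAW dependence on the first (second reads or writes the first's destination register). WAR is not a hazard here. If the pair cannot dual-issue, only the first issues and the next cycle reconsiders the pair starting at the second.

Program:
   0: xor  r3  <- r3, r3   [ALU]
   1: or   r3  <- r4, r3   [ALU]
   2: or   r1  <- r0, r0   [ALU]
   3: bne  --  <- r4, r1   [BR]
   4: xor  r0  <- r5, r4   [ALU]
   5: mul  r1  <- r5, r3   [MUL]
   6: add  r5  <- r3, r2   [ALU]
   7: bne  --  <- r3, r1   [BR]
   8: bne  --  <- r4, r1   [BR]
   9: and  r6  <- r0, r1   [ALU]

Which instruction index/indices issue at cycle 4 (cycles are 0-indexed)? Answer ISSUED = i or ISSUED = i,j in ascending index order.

ISSUED = 7

t=0 i0:xor.ALU ; RAW+WAW r3
t=1 i1/i2:or.ALU;or.ALU ; dual
t=2 i3/i4:bne.BR;xor.ALU ; dual
t=3 i5/i6:mul.MUL;add.ALU ; dual
t=4 i7:bne.BR ; no-port BR/BR
t=5 i8/i9:bne.BR;and.ALU ; dual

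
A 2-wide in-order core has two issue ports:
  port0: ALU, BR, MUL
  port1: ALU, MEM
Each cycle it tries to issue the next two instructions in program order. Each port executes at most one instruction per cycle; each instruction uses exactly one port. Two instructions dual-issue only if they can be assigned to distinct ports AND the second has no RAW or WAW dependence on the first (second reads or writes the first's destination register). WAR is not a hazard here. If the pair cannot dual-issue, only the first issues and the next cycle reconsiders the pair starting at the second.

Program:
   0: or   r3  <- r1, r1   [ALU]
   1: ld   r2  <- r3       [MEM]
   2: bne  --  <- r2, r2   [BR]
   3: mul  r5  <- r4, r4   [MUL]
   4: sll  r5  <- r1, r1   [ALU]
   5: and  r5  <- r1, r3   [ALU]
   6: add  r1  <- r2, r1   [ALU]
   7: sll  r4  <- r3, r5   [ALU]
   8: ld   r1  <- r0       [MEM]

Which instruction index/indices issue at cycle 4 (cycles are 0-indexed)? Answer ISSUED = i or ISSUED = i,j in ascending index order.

ISSUED = 4

0. or @i0  | RAW r3
1. ld @i1  | RAW r2
2. bne @i2  | no-port BR/MUL
3. mul @i3  | WAW r5
4. sll @i4  | WAW r5
5. and/add @i5/i6  | 2-wide
6. sll/ld @i7/i8  | 2-wide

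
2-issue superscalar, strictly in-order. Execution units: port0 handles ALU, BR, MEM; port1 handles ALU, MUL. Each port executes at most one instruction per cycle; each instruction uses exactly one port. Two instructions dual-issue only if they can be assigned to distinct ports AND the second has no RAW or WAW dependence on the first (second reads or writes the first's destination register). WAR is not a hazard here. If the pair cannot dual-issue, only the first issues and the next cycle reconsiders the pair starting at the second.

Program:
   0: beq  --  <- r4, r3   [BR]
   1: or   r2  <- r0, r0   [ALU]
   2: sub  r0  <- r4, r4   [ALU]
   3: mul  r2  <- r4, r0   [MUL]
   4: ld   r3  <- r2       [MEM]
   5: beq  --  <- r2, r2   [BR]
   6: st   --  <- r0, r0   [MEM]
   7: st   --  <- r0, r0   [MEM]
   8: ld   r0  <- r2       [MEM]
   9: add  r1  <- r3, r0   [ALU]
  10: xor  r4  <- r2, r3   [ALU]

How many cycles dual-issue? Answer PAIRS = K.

  cy0 -> i0,i1 (beq.BR;or.ALU) pair
  cy1 -> i2 (sub.ALU) RAW r0
  cy2 -> i3 (mul.MUL) RAW r2
  cy3 -> i4 (ld.MEM) no-port MEM/BR
  cy4 -> i5 (beq.BR) no-port BR/MEM
  cy5 -> i6 (st.MEM) no-port MEM/MEM
  cy6 -> i7 (st.MEM) no-port MEM/MEM
  cy7 -> i8 (ld.MEM) RAW r0
  cy8 -> i9,i10 (add.ALU;xor.ALU) pair

PAIRS = 2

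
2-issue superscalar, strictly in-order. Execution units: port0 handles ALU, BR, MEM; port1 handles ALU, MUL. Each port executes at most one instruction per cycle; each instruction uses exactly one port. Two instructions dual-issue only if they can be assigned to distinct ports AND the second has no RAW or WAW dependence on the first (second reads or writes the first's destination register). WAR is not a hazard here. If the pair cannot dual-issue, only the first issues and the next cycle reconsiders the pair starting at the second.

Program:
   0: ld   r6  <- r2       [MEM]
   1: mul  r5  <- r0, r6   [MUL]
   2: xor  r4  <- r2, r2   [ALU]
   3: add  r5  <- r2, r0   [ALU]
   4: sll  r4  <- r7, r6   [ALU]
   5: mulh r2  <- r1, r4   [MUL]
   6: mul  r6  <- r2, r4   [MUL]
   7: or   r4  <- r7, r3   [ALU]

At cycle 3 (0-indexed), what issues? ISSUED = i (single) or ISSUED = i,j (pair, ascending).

ISSUED = 5

#0 head=0: ld i0 RAW r6
#1 head=1: mul/xor i1/i2 2-wide
#2 head=3: add/sll i3/i4 2-wide
#3 head=5: mulh i5 no-port MUL/MUL
#4 head=6: mul/or i6/i7 2-wide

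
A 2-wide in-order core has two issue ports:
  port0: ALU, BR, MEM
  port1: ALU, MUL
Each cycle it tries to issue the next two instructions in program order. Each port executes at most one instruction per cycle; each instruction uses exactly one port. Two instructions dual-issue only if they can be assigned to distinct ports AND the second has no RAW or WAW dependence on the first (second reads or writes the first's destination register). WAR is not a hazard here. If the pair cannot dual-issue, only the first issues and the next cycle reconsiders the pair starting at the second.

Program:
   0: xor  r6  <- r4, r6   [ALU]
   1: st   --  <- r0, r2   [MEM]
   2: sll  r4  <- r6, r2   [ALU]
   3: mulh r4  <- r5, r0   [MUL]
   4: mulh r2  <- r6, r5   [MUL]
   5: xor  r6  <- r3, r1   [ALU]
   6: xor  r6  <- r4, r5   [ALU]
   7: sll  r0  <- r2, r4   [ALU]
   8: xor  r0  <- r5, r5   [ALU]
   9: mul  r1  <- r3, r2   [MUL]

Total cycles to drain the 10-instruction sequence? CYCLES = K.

CYCLES = 6

0. xor st @i0&i1  | dual
1. sll @i2  | WAW r4
2. mulh @i3  | no-port MUL/MUL
3. mulh xor @i4&i5  | dual
4. xor sll @i6&i7  | dual
5. xor mul @i8&i9  | dual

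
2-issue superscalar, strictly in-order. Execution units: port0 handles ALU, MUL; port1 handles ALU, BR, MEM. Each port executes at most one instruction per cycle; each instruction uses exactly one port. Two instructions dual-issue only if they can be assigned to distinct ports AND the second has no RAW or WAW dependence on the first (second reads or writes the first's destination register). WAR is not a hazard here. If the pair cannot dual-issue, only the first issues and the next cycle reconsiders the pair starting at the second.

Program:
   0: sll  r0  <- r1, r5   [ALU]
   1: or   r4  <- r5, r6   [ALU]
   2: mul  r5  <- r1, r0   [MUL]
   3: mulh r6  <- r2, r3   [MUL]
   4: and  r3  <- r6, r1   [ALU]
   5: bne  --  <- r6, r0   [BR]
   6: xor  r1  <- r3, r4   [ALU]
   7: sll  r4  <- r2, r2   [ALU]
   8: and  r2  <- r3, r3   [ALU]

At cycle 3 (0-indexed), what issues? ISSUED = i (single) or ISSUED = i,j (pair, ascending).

ISSUED = 4,5

c0: i0&i1 sll/or  pair
c1: i2 mul  no-port MUL/MUL
c2: i3 mulh  RAW r6
c3: i4&i5 and/bne  pair
c4: i6&i7 xor/sll  pair
c5: i8 and  tail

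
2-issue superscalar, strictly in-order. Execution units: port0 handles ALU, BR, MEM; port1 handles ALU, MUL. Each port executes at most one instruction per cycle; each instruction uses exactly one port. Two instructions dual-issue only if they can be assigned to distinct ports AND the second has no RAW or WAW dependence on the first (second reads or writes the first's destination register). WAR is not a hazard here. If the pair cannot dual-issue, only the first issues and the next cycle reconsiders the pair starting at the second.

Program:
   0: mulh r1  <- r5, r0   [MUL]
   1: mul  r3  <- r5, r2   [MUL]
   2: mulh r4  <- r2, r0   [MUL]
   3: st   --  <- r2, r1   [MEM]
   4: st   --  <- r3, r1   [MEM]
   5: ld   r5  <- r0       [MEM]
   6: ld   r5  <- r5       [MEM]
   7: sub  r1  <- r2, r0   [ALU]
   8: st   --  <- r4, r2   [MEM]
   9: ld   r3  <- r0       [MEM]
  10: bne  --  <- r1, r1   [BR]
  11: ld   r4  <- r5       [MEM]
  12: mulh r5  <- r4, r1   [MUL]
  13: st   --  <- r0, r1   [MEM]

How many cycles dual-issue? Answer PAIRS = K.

PAIRS = 3

c0: i0 mulh  no-port MUL/MUL
c1: i1 mul  no-port MUL/MUL
c2: i2&i3 mulh st  2-wide
c3: i4 st  no-port MEM/MEM
c4: i5 ld  no-port MEM/MEM
c5: i6&i7 ld sub  2-wide
c6: i8 st  no-port MEM/MEM
c7: i9 ld  no-port MEM/BR
c8: i10 bne  no-port BR/MEM
c9: i11 ld  RAW r4
c10: i12&i13 mulh st  2-wide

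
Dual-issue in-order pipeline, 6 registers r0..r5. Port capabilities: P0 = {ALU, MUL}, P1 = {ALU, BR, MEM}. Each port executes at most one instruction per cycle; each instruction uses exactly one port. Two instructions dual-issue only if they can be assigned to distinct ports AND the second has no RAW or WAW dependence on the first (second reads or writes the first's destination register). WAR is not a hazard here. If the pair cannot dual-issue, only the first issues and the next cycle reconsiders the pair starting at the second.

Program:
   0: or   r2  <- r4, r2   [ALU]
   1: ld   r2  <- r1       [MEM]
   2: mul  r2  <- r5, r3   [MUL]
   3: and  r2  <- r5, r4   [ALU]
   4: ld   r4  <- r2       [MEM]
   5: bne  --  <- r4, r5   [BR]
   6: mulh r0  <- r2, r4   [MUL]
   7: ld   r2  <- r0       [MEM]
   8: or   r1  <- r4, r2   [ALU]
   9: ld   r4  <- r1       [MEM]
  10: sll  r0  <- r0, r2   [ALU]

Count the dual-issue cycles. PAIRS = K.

PAIRS = 2

[0] i0  or.ALU  -- WAW r2
[1] i1  ld.MEM  -- WAW r2
[2] i2  mul.MUL  -- WAW r2
[3] i3  and.ALU  -- RAW r2
[4] i4  ld.MEM  -- no-port MEM/BR
[5] i5+i6  bne.BR;mulh.MUL  -- pair
[6] i7  ld.MEM  -- RAW r2
[7] i8  or.ALU  -- RAW r1
[8] i9+i10  ld.MEM;sll.ALU  -- pair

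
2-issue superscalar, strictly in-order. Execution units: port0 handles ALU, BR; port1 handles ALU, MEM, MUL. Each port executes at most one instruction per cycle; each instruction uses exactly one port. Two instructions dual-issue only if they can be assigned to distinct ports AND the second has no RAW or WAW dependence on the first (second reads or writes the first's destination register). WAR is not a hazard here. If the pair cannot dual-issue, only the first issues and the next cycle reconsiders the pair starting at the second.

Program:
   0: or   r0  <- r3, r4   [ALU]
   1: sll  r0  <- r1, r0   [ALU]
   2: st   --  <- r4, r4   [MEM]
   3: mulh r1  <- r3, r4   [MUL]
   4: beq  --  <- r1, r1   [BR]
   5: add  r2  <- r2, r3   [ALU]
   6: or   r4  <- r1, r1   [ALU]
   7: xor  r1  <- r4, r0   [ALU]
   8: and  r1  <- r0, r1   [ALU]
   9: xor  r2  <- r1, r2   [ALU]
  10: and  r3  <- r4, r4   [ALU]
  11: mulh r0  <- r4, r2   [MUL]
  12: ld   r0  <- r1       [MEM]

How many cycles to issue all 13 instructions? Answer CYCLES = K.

[0] i0  or.ALU  -- RAW+WAW r0
[1] i1&i2  sll.ALU+st.MEM  -- dual
[2] i3  mulh.MUL  -- RAW r1
[3] i4&i5  beq.BR+add.ALU  -- dual
[4] i6  or.ALU  -- RAW r4
[5] i7  xor.ALU  -- RAW+WAW r1
[6] i8  and.ALU  -- RAW r1
[7] i9&i10  xor.ALU+and.ALU  -- dual
[8] i11  mulh.MUL  -- no-port MUL/MEM
[9] i12  ld.MEM  -- tail

CYCLES = 10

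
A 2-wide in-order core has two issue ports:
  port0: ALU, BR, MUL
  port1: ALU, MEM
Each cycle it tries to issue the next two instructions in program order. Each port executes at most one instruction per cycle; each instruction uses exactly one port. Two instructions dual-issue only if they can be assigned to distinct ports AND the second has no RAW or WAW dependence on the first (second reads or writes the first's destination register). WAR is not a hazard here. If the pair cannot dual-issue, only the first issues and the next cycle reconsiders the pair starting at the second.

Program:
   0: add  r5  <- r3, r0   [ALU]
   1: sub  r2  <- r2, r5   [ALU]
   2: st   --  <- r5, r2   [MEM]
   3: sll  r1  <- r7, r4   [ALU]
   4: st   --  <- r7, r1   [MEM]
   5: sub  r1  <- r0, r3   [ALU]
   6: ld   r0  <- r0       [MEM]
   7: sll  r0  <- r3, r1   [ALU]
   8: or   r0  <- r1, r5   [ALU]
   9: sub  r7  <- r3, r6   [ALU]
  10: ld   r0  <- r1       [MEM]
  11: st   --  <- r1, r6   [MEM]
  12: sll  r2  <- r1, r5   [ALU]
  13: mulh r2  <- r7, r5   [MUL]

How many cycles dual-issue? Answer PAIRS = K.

  cy0 -> i0 (add) RAW r5
  cy1 -> i1 (sub) RAW r2
  cy2 -> i2/i3 (st+sll) pair
  cy3 -> i4/i5 (st+sub) pair
  cy4 -> i6 (ld) WAW r0
  cy5 -> i7 (sll) WAW r0
  cy6 -> i8/i9 (or+sub) pair
  cy7 -> i10 (ld) no-port MEM/MEM
  cy8 -> i11/i12 (st+sll) pair
  cy9 -> i13 (mulh) tail

PAIRS = 4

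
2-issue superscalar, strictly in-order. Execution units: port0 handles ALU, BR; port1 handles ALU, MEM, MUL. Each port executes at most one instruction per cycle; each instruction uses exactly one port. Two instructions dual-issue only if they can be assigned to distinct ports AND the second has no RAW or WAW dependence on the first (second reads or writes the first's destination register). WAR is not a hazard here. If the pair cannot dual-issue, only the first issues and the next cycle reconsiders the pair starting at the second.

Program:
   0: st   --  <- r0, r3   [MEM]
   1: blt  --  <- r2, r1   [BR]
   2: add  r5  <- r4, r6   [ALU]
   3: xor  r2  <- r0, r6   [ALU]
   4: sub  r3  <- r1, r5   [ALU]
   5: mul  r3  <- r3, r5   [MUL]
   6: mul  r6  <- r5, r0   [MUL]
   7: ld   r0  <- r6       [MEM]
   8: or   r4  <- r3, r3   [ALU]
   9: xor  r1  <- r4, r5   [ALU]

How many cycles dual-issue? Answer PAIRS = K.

c0: i0/i1 st;blt  dual
c1: i2/i3 add;xor  dual
c2: i4 sub  RAW+WAW r3
c3: i5 mul  no-port MUL/MUL
c4: i6 mul  no-port MUL/MEM
c5: i7/i8 ld;or  dual
c6: i9 xor  tail

PAIRS = 3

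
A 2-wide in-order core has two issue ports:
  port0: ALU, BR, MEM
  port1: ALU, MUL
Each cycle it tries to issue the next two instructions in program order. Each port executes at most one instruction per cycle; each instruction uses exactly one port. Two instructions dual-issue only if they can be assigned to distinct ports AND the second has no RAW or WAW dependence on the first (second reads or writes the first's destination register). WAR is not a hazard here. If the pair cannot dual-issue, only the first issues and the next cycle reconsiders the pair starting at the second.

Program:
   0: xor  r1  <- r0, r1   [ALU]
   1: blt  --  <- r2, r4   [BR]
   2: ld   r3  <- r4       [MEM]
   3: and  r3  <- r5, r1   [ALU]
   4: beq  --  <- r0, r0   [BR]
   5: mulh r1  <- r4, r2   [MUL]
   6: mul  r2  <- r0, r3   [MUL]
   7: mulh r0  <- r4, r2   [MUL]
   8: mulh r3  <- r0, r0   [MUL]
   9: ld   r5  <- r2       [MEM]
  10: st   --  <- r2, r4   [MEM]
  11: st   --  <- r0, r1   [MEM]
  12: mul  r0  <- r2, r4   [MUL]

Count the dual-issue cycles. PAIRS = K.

PAIRS = 4

#0 head=0: xor.ALU;blt.BR i0,i1 dual
#1 head=2: ld.MEM i2 WAW r3
#2 head=3: and.ALU;beq.BR i3,i4 dual
#3 head=5: mulh.MUL i5 no-port MUL/MUL
#4 head=6: mul.MUL i6 no-port MUL/MUL
#5 head=7: mulh.MUL i7 no-port MUL/MUL
#6 head=8: mulh.MUL;ld.MEM i8,i9 dual
#7 head=10: st.MEM i10 no-port MEM/MEM
#8 head=11: st.MEM;mul.MUL i11,i12 dual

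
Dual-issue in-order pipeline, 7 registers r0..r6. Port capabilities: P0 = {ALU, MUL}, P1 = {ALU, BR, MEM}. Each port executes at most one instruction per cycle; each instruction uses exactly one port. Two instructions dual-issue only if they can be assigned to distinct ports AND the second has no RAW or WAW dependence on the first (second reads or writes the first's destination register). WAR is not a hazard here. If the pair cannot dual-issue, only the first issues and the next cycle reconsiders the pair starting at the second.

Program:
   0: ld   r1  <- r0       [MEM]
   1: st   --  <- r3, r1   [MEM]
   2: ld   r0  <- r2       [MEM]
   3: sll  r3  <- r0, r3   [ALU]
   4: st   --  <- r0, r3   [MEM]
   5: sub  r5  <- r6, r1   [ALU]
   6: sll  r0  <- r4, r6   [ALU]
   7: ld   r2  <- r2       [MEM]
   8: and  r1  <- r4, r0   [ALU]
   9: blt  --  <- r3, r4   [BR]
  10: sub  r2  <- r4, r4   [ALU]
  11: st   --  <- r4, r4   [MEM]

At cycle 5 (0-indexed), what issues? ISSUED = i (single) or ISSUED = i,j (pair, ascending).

c0: i0 ld  no-port MEM/MEM
c1: i1 st  no-port MEM/MEM
c2: i2 ld  RAW r0
c3: i3 sll  RAW r3
c4: i4,i5 st+sub  dual
c5: i6,i7 sll+ld  dual
c6: i8,i9 and+blt  dual
c7: i10,i11 sub+st  dual

ISSUED = 6,7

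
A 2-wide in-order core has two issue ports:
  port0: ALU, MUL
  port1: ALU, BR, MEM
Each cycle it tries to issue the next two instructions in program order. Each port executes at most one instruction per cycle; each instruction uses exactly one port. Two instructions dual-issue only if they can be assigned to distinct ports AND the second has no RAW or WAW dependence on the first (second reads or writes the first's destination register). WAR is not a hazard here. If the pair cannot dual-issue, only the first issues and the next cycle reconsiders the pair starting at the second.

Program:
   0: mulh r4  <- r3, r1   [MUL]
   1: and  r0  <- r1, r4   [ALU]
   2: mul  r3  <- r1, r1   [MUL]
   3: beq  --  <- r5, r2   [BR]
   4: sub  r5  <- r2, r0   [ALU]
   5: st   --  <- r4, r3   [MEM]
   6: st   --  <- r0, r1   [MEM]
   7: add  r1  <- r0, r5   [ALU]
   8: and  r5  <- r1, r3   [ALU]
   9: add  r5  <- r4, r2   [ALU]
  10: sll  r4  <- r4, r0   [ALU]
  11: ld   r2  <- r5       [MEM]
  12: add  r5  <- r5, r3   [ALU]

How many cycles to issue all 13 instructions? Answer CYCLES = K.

0. mulh.MUL @i0  | RAW r4
1. and.ALU/mul.MUL @i1/i2  | 2-wide
2. beq.BR/sub.ALU @i3/i4  | 2-wide
3. st.MEM @i5  | no-port MEM/MEM
4. st.MEM/add.ALU @i6/i7  | 2-wide
5. and.ALU @i8  | WAW r5
6. add.ALU/sll.ALU @i9/i10  | 2-wide
7. ld.MEM/add.ALU @i11/i12  | 2-wide

CYCLES = 8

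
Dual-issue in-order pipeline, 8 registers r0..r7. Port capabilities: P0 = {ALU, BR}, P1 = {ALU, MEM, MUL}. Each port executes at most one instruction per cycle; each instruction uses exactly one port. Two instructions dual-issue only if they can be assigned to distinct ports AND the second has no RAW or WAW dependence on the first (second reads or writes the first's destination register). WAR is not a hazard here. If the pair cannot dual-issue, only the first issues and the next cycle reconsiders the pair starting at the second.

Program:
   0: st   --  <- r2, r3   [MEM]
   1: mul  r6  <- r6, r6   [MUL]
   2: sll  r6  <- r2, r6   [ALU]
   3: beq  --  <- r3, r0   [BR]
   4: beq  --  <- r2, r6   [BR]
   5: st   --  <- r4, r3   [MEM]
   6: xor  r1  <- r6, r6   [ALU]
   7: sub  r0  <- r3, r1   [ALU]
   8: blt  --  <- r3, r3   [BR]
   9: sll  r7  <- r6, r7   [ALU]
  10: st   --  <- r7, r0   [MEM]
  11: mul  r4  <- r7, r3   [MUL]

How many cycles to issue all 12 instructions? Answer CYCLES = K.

CYCLES = 9

t=0 i0:st ; no-port MEM/MUL
t=1 i1:mul ; RAW+WAW r6
t=2 i2+i3:sll beq ; 2-wide
t=3 i4+i5:beq st ; 2-wide
t=4 i6:xor ; RAW r1
t=5 i7+i8:sub blt ; 2-wide
t=6 i9:sll ; RAW r7
t=7 i10:st ; no-port MEM/MUL
t=8 i11:mul ; tail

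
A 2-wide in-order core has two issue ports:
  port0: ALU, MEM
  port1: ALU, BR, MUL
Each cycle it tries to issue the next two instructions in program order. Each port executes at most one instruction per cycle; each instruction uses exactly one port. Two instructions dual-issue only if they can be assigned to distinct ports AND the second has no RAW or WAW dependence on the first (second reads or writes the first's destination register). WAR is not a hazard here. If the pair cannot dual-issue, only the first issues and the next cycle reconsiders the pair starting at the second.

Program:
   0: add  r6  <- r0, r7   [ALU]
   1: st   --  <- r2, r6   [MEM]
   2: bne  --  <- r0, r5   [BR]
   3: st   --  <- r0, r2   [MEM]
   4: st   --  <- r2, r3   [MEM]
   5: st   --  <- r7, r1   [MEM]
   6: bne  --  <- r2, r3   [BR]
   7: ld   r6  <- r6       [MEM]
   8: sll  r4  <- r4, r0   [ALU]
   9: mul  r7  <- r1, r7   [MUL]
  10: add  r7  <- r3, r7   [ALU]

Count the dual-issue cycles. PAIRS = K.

PAIRS = 3

#0 head=0: add.ALU i0 RAW r6
#1 head=1: st.MEM+bne.BR i1+i2 pair
#2 head=3: st.MEM i3 no-port MEM/MEM
#3 head=4: st.MEM i4 no-port MEM/MEM
#4 head=5: st.MEM+bne.BR i5+i6 pair
#5 head=7: ld.MEM+sll.ALU i7+i8 pair
#6 head=9: mul.MUL i9 RAW+WAW r7
#7 head=10: add.ALU i10 tail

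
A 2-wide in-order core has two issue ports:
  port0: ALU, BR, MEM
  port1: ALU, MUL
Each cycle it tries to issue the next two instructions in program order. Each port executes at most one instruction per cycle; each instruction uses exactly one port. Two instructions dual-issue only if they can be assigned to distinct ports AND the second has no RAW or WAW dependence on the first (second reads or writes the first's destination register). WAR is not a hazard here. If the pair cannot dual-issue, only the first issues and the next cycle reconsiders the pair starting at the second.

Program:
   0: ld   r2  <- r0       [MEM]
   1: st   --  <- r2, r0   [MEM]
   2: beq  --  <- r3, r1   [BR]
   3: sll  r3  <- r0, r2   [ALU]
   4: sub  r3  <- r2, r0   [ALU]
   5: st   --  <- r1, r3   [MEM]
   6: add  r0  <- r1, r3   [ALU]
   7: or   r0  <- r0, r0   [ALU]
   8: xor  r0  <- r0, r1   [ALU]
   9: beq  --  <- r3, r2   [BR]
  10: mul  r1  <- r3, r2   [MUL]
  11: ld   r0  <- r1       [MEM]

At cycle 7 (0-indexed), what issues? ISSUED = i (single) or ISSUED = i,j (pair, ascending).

ISSUED = 10

c0: i0 ld  no-port MEM/MEM
c1: i1 st  no-port MEM/BR
c2: i2+i3 beq sll  2-wide
c3: i4 sub  RAW r3
c4: i5+i6 st add  2-wide
c5: i7 or  RAW+WAW r0
c6: i8+i9 xor beq  2-wide
c7: i10 mul  RAW r1
c8: i11 ld  tail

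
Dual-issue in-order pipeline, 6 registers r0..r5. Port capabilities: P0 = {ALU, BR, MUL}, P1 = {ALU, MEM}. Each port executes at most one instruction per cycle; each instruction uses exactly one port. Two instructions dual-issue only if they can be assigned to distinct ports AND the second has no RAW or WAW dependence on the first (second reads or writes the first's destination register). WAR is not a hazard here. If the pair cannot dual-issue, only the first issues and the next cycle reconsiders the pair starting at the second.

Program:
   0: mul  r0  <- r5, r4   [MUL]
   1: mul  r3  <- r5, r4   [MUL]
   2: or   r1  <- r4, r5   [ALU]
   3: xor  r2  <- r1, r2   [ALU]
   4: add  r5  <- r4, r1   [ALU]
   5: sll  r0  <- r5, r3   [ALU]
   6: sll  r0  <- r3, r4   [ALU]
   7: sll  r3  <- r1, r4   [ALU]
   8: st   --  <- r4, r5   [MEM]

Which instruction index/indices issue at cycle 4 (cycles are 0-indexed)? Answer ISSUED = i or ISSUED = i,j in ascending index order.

ISSUED = 6,7

c0: i0 mul  no-port MUL/MUL
c1: i1,i2 mul;or  dual
c2: i3,i4 xor;add  dual
c3: i5 sll  WAW r0
c4: i6,i7 sll;sll  dual
c5: i8 st  tail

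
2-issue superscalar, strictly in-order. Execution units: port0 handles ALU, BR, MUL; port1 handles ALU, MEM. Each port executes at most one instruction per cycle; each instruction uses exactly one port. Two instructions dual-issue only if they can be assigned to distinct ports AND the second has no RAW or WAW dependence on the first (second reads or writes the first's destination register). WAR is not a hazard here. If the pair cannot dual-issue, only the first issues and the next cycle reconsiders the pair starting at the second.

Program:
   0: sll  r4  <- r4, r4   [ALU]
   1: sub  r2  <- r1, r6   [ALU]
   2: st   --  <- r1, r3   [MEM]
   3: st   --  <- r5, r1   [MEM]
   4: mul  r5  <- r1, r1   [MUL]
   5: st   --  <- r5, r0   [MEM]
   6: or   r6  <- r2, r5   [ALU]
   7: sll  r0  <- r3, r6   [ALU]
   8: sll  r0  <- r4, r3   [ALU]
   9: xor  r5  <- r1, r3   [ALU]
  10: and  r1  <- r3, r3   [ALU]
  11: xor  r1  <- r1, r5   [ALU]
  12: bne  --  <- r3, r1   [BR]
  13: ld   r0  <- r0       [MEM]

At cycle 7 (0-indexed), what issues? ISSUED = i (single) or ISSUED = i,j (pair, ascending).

ISSUED = 11

t=0 i0,i1:sll sub ; 2-wide
t=1 i2:st ; no-port MEM/MEM
t=2 i3,i4:st mul ; 2-wide
t=3 i5,i6:st or ; 2-wide
t=4 i7:sll ; WAW r0
t=5 i8,i9:sll xor ; 2-wide
t=6 i10:and ; RAW+WAW r1
t=7 i11:xor ; RAW r1
t=8 i12,i13:bne ld ; 2-wide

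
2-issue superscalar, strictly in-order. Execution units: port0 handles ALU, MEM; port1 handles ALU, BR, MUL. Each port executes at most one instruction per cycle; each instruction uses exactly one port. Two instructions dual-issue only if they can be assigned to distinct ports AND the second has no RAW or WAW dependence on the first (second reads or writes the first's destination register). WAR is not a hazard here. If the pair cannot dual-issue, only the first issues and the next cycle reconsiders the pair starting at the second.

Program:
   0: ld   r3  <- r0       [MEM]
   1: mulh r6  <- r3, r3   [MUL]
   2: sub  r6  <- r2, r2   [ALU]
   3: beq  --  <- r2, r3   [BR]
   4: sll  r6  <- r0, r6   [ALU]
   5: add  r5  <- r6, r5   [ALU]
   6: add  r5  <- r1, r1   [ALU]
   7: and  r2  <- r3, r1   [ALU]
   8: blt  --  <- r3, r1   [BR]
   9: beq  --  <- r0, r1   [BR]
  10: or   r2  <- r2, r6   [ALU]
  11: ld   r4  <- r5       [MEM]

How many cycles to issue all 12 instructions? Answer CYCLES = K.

CYCLES = 9

#0 head=0: ld.MEM i0 RAW r3
#1 head=1: mulh.MUL i1 WAW r6
#2 head=2: sub.ALU;beq.BR i2,i3 pair
#3 head=4: sll.ALU i4 RAW r6
#4 head=5: add.ALU i5 WAW r5
#5 head=6: add.ALU;and.ALU i6,i7 pair
#6 head=8: blt.BR i8 no-port BR/BR
#7 head=9: beq.BR;or.ALU i9,i10 pair
#8 head=11: ld.MEM i11 tail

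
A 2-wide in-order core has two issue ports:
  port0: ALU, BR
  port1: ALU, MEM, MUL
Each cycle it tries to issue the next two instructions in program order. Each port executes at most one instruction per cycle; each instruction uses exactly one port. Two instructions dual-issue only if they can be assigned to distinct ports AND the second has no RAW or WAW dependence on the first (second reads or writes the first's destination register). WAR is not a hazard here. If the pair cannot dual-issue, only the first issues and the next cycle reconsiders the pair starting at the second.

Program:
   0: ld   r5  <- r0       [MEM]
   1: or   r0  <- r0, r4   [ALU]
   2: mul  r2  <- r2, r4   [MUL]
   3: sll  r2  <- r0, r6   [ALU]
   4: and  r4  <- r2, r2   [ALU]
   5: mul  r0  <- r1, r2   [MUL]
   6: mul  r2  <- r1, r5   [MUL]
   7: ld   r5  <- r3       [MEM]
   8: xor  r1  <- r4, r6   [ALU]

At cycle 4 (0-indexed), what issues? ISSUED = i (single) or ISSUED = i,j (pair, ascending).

  cy0 -> i0/i1 (ld or) 2-wide
  cy1 -> i2 (mul) WAW r2
  cy2 -> i3 (sll) RAW r2
  cy3 -> i4/i5 (and mul) 2-wide
  cy4 -> i6 (mul) no-port MUL/MEM
  cy5 -> i7/i8 (ld xor) 2-wide

ISSUED = 6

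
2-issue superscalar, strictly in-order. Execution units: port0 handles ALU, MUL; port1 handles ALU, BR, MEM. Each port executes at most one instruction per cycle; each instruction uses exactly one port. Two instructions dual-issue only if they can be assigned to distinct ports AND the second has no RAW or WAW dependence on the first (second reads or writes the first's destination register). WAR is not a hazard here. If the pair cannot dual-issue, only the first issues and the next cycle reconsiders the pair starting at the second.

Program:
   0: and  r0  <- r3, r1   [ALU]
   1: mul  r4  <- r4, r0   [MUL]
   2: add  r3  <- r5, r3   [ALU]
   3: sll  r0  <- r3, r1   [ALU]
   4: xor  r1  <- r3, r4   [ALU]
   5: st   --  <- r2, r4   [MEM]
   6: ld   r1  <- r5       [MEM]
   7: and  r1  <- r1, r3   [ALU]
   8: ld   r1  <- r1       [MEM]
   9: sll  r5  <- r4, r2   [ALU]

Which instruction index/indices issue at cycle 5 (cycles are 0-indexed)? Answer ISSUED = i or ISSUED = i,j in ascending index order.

0. and @i0  | RAW r0
1. mul/add @i1+i2  | 2-wide
2. sll/xor @i3+i4  | 2-wide
3. st @i5  | no-port MEM/MEM
4. ld @i6  | RAW+WAW r1
5. and @i7  | RAW+WAW r1
6. ld/sll @i8+i9  | 2-wide

ISSUED = 7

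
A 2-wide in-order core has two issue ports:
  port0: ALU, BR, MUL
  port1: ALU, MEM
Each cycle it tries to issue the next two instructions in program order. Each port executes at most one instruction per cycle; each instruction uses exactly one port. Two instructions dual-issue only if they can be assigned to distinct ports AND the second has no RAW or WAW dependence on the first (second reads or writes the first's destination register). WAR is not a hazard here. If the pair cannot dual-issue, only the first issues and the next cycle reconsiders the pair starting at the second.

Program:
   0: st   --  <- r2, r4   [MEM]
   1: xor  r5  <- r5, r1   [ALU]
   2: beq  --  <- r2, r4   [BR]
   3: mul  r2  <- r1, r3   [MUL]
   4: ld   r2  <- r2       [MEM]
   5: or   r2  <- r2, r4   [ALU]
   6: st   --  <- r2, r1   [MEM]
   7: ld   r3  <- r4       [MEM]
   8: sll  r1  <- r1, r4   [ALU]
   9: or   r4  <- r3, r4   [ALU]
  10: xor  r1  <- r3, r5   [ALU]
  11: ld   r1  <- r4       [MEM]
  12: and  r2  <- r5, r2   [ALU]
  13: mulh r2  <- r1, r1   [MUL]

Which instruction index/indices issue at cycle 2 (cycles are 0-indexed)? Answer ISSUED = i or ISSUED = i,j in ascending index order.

#0 head=0: st.MEM/xor.ALU i0/i1 2-wide
#1 head=2: beq.BR i2 no-port BR/MUL
#2 head=3: mul.MUL i3 RAW+WAW r2
#3 head=4: ld.MEM i4 RAW+WAW r2
#4 head=5: or.ALU i5 RAW r2
#5 head=6: st.MEM i6 no-port MEM/MEM
#6 head=7: ld.MEM/sll.ALU i7/i8 2-wide
#7 head=9: or.ALU/xor.ALU i9/i10 2-wide
#8 head=11: ld.MEM/and.ALU i11/i12 2-wide
#9 head=13: mulh.MUL i13 tail

ISSUED = 3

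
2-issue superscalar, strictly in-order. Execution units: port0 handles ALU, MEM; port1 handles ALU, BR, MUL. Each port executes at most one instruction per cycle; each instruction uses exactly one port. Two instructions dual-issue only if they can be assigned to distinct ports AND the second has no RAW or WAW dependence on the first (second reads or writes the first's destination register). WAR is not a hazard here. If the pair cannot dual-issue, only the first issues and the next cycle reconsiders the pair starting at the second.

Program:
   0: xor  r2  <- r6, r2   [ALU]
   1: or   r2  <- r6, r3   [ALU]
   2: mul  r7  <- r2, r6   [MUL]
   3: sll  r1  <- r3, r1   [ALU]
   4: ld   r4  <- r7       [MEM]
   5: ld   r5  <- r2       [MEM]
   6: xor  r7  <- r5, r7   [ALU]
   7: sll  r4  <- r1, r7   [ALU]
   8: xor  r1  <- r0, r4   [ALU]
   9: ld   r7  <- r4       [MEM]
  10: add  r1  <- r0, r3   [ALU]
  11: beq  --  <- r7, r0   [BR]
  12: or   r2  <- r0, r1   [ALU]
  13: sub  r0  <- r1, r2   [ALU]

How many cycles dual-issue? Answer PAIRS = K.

PAIRS = 3

c0: i0 xor  WAW r2
c1: i1 or  RAW r2
c2: i2/i3 mul/sll  pair
c3: i4 ld  no-port MEM/MEM
c4: i5 ld  RAW r5
c5: i6 xor  RAW r7
c6: i7 sll  RAW r4
c7: i8/i9 xor/ld  pair
c8: i10/i11 add/beq  pair
c9: i12 or  RAW r2
c10: i13 sub  tail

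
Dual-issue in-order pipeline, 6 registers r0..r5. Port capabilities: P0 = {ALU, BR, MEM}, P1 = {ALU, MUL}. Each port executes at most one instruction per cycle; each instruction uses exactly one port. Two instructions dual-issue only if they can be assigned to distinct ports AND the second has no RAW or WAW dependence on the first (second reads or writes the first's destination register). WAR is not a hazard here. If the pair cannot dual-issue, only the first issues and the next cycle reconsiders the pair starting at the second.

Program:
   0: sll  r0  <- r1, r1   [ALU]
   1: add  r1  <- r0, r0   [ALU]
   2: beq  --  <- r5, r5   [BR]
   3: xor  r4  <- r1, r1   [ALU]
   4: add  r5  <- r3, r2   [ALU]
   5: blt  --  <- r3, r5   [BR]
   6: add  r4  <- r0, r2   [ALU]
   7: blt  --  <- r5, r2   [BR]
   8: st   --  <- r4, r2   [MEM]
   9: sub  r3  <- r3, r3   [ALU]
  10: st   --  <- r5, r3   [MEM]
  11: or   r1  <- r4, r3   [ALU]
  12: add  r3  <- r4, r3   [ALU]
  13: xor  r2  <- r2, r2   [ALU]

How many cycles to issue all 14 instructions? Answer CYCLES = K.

[0] i0  sll.ALU  -- RAW r0
[1] i1,i2  add.ALU beq.BR  -- 2-wide
[2] i3,i4  xor.ALU add.ALU  -- 2-wide
[3] i5,i6  blt.BR add.ALU  -- 2-wide
[4] i7  blt.BR  -- no-port BR/MEM
[5] i8,i9  st.MEM sub.ALU  -- 2-wide
[6] i10,i11  st.MEM or.ALU  -- 2-wide
[7] i12,i13  add.ALU xor.ALU  -- 2-wide

CYCLES = 8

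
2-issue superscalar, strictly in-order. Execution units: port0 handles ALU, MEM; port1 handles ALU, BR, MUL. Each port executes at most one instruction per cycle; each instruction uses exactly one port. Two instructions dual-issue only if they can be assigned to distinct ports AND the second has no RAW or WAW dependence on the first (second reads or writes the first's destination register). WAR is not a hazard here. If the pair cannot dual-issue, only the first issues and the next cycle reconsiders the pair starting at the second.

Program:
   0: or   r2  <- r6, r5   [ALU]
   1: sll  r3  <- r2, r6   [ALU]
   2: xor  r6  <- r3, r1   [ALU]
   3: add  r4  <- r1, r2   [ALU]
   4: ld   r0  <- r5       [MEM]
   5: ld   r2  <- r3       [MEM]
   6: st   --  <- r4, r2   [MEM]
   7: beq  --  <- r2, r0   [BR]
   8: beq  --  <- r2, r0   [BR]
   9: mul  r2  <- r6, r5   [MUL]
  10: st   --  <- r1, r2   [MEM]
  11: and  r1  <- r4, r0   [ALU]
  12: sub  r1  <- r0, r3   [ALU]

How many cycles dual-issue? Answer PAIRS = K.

PAIRS = 3

#0 head=0: or i0 RAW r2
#1 head=1: sll i1 RAW r3
#2 head=2: xor+add i2,i3 dual
#3 head=4: ld i4 no-port MEM/MEM
#4 head=5: ld i5 no-port MEM/MEM
#5 head=6: st+beq i6,i7 dual
#6 head=8: beq i8 no-port BR/MUL
#7 head=9: mul i9 RAW r2
#8 head=10: st+and i10,i11 dual
#9 head=12: sub i12 tail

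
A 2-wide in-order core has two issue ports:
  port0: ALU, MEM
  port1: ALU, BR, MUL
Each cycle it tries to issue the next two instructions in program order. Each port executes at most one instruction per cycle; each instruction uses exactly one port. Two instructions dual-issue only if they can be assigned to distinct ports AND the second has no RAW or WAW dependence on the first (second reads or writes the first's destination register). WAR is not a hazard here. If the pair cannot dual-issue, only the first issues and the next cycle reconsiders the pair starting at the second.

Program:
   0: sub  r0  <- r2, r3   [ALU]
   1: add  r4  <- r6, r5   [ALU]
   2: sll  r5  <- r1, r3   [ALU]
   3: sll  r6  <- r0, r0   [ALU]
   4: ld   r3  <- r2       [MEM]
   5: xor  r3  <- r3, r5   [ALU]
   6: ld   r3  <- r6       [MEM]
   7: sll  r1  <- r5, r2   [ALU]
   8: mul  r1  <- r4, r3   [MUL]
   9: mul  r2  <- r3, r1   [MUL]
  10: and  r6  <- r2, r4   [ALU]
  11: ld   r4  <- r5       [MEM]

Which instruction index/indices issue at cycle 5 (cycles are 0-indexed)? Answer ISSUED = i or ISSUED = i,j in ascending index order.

[0] i0/i1  sub;add  -- pair
[1] i2/i3  sll;sll  -- pair
[2] i4  ld  -- RAW+WAW r3
[3] i5  xor  -- WAW r3
[4] i6/i7  ld;sll  -- pair
[5] i8  mul  -- no-port MUL/MUL
[6] i9  mul  -- RAW r2
[7] i10/i11  and;ld  -- pair

ISSUED = 8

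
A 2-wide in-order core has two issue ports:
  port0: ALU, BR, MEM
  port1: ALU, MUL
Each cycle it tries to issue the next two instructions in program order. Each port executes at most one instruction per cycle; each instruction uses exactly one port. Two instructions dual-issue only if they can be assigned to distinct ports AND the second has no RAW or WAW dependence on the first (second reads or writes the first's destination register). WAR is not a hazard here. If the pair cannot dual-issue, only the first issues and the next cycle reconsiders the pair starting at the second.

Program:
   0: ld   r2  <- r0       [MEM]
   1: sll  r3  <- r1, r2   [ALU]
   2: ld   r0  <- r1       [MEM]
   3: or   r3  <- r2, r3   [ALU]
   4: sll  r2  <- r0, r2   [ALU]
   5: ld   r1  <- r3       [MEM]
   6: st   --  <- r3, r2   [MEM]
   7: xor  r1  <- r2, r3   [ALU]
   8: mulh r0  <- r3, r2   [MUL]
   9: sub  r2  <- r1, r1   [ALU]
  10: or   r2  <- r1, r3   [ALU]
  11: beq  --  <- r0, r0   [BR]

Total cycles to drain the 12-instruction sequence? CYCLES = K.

CYCLES = 7

[0] i0  ld  -- RAW r2
[1] i1+i2  sll ld  -- pair
[2] i3+i4  or sll  -- pair
[3] i5  ld  -- no-port MEM/MEM
[4] i6+i7  st xor  -- pair
[5] i8+i9  mulh sub  -- pair
[6] i10+i11  or beq  -- pair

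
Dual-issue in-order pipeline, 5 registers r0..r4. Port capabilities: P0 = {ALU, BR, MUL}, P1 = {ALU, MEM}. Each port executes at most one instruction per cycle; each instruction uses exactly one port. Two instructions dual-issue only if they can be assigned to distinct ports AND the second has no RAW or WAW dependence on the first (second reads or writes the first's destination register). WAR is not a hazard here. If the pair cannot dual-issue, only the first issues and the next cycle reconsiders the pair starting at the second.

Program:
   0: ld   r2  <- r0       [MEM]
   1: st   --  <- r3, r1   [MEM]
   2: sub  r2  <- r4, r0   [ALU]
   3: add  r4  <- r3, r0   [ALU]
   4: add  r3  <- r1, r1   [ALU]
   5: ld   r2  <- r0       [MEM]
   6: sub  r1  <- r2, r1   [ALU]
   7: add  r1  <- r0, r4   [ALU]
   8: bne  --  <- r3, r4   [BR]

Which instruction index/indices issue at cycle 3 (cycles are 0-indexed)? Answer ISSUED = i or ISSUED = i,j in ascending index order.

0. ld @i0  | no-port MEM/MEM
1. st sub @i1+i2  | dual
2. add add @i3+i4  | dual
3. ld @i5  | RAW r2
4. sub @i6  | WAW r1
5. add bne @i7+i8  | dual

ISSUED = 5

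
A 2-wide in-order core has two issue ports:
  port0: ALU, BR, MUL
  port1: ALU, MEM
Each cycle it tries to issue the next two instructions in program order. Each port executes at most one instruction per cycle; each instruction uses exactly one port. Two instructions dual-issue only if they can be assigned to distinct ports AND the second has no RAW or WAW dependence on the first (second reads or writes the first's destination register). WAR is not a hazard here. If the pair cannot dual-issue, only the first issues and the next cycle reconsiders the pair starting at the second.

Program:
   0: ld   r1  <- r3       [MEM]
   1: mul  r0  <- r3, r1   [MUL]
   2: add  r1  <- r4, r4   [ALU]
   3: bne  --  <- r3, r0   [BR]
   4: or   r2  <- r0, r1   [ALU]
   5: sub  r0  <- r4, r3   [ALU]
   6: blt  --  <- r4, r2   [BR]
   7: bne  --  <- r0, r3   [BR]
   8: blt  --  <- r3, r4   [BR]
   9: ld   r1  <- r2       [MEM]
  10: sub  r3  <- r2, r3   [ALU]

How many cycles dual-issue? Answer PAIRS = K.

PAIRS = 4

c0: i0 ld  RAW r1
c1: i1,i2 mul add  2-wide
c2: i3,i4 bne or  2-wide
c3: i5,i6 sub blt  2-wide
c4: i7 bne  no-port BR/BR
c5: i8,i9 blt ld  2-wide
c6: i10 sub  tail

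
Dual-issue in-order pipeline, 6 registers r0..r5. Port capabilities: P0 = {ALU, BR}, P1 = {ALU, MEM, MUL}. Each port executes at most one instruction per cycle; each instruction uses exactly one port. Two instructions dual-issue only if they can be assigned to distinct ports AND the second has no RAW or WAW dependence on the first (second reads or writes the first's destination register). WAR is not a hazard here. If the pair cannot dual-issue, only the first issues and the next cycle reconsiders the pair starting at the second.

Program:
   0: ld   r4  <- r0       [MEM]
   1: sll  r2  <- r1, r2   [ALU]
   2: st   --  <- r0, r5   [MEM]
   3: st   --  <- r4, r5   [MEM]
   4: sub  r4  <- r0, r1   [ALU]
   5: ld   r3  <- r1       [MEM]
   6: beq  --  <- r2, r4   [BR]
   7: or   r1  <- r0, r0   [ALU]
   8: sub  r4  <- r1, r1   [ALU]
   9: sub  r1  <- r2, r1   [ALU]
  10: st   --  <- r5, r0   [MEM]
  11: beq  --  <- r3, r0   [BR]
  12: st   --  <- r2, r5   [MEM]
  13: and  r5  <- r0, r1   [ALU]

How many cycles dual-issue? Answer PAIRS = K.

c0: i0+i1 ld.MEM;sll.ALU  2-wide
c1: i2 st.MEM  no-port MEM/MEM
c2: i3+i4 st.MEM;sub.ALU  2-wide
c3: i5+i6 ld.MEM;beq.BR  2-wide
c4: i7 or.ALU  RAW r1
c5: i8+i9 sub.ALU;sub.ALU  2-wide
c6: i10+i11 st.MEM;beq.BR  2-wide
c7: i12+i13 st.MEM;and.ALU  2-wide

PAIRS = 6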